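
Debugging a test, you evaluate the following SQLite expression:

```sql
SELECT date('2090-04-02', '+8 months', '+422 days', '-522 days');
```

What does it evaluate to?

Adding +8 months to 2090-04-02 gives 2090-12-02.
Applying '+422 days' to 2090-12-02: counting 422 days forward gives 2092-01-28.
Applying '-522 days' to 2092-01-28: counting 522 days back gives 2090-08-24.

2090-08-24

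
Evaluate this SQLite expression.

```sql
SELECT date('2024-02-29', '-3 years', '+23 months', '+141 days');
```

Adding -3 years to 2024-02-29 targets 2021-02-29, but 2021 is not a leap year, so SQLite normalizes to 2021-03-01.
Adding +23 months to 2021-03-01 gives 2023-02-01.
Applying '+141 days' to 2023-02-01: counting 141 days forward gives 2023-06-22.

2023-06-22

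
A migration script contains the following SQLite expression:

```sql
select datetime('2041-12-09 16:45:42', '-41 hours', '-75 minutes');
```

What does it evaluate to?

2041-12-07 22:30:42

-41 hours from 2041-12-09 16:45:42 is 2041-12-07 23:45:42 (crosses midnight).
75 minutes = 1h 15m; -75 minutes from 2041-12-07 23:45:42 is 2041-12-07 22:30:42.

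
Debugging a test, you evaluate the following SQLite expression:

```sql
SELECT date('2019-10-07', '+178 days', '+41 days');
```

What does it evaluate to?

2020-05-13

Applying '+178 days' to 2019-10-07: counting 178 days forward gives 2020-04-02.
Applying '+41 days' to 2020-04-02: counting 41 days forward gives 2020-05-13.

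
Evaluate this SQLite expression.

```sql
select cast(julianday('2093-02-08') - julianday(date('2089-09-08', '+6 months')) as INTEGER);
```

1068

Adding +6 months to 2089-09-08 gives 2090-03-08.
23 days remain in March 2090 after the 8th (31 − 8).
Full months from April 2090 through January 2093 contribute their day counts.
Then 8 days into February 2093.
Total: 23 + 30 + 31 + 30 + 31 + 31 + 30 + 31 + 30 + 31 + 31 + 28 + 31 + 30 + 31 + 30 + 31 + 31 + 30 + 31 + 30 + 31 + 31 + 29 + 31 + 30 + 31 + 30 + 31 + 31 + 30 + 31 + 30 + 31 + 31 + 8 = 1068.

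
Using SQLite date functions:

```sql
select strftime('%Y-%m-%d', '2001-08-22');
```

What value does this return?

`%Y-%m-%d` extracts the ISO date: 2001-08-22.

2001-08-22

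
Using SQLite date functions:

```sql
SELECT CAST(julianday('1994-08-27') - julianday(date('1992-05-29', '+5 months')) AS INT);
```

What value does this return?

667

Adding +5 months to 1992-05-29 gives 1992-10-29.
2 days remain in October 1992 after the 29th (31 − 29).
Full months from November 1992 through July 1994 contribute their day counts.
Then 27 days into August 1994.
Total: 2 + 30 + 31 + 31 + 28 + 31 + 30 + 31 + 30 + 31 + 31 + 30 + 31 + 30 + 31 + 31 + 28 + 31 + 30 + 31 + 30 + 31 + 27 = 667.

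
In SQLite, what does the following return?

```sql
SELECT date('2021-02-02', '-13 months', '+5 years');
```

2025-01-02

Adding -13 months to 2021-02-02 gives 2020-01-02.
Adding +5 years to 2020-01-02 gives 2025-01-02.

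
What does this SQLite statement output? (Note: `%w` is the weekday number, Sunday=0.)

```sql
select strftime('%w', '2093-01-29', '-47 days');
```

6

First apply '-47 days': 2093-01-29 → 2092-12-13.
2092-12-13 is a Saturday; with Sunday=0 that is 6.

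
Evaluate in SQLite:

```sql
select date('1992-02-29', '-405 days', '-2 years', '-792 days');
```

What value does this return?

Applying '-405 days' to 1992-02-29: counting 405 days back gives 1991-01-20.
Adding -2 years to 1991-01-20 gives 1989-01-20.
Applying '-792 days' to 1989-01-20: counting 792 days back gives 1986-11-20.

1986-11-20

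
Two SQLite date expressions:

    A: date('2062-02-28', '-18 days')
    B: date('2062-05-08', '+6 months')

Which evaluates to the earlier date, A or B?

A

A = 2062-02-10.
B = 2062-11-08.
A is earlier.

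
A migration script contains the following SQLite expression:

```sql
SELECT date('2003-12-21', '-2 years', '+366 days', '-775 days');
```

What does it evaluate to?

2000-11-07

Adding -2 years to 2003-12-21 gives 2001-12-21.
Applying '+366 days' to 2001-12-21: counting 366 days forward gives 2002-12-22.
Applying '-775 days' to 2002-12-22: counting 775 days back gives 2000-11-07.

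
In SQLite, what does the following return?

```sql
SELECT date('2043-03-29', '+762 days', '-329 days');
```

Applying '+762 days' to 2043-03-29: counting 762 days forward gives 2045-04-29.
Applying '-329 days' to 2045-04-29: counting 329 days back gives 2044-06-04.

2044-06-04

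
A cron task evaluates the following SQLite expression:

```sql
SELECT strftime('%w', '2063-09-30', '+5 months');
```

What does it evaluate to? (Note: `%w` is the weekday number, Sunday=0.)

First apply '+5 months': 2063-09-30 → 2064-03-01.
2064-03-01 is a Saturday; with Sunday=0 that is 6.

6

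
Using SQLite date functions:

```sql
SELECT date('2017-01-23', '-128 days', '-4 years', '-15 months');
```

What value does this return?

Applying '-128 days' to 2017-01-23: counting 128 days back gives 2016-09-17.
Adding -4 years to 2016-09-17 gives 2012-09-17.
Adding -15 months to 2012-09-17 gives 2011-06-17.

2011-06-17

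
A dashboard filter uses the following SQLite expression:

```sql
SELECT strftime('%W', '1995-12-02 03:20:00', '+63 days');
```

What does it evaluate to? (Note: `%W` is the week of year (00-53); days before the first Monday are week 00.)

05

First apply '+63 days': 1995-12-02 03:20:00 → 1996-02-03 03:20:00.
1996-02-03 is a Saturday. SQLite's %W counts Mondays since the year started; the result is 05.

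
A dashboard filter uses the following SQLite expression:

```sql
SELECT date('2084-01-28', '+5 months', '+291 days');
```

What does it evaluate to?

2085-04-15

Adding +5 months to 2084-01-28 gives 2084-06-28.
Applying '+291 days' to 2084-06-28: counting 291 days forward gives 2085-04-15.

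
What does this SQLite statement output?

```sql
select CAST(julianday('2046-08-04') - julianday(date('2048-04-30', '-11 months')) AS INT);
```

Adding -11 months to 2048-04-30 gives 2047-05-30.
27 days remain in August 2046 after the 4th (31 − 4).
Full months from September 2046 through April 2047 contribute their day counts.
Then 30 days into May 2047.
Total: 27 + 30 + 31 + 30 + 31 + 31 + 28 + 31 + 30 + 30 = 299.
The subtraction is earlier − later, so the result is −299 → -299.

-299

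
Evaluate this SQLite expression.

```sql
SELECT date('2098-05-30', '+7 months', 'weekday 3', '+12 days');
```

Adding +7 months to 2098-05-30 gives 2098-12-30.
`weekday 3` advances to the next Wednesday; 2098-12-30 is a Tuesday, so it moves forward to 2098-12-31.
December 2098 has 31 days; 0 remain after the 31st, so 1 days reach 2099-01-01.
Advancing 11 more days within January lands on 2099-01-12.

2099-01-12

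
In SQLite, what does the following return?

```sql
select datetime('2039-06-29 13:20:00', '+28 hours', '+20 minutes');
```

2039-06-30 17:40:00

+28 hours from 2039-06-29 13:20:00 is 2039-06-30 17:20:00 (crosses midnight).
+20 minutes from 2039-06-30 17:20:00 is 2039-06-30 17:40:00.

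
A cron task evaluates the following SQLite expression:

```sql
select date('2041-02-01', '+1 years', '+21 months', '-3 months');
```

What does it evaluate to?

2043-08-01

Adding +1 year to 2041-02-01 gives 2042-02-01.
Adding +21 months to 2042-02-01 gives 2043-11-01.
Adding -3 months to 2043-11-01 gives 2043-08-01.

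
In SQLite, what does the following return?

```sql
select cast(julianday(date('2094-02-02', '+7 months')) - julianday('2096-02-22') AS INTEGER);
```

Adding +7 months to 2094-02-02 gives 2094-09-02.
28 days remain in September 2094 after the 2nd (30 − 2).
Full months from October 2094 through January 2096 contribute their day counts.
Then 22 days into February 2096.
Total: 28 + 31 + 30 + 31 + 31 + 28 + 31 + 30 + 31 + 30 + 31 + 31 + 30 + 31 + 30 + 31 + 31 + 22 = 538.
The subtraction is earlier − later, so the result is −538 → -538.

-538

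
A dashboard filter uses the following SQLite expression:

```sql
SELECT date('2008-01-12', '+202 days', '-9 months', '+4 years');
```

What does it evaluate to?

2011-11-01

Applying '+202 days' to 2008-01-12: counting 202 days forward gives 2008-08-01.
Adding -9 months to 2008-08-01 gives 2007-11-01.
Adding +4 years to 2007-11-01 gives 2011-11-01.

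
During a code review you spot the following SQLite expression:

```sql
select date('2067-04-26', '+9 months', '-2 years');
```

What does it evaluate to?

2066-01-26

Adding +9 months to 2067-04-26 gives 2068-01-26.
Adding -2 years to 2068-01-26 gives 2066-01-26.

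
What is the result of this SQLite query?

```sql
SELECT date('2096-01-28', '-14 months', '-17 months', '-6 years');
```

2087-06-28

Adding -14 months to 2096-01-28 gives 2094-11-28.
Adding -17 months to 2094-11-28 gives 2093-06-28.
Adding -6 years to 2093-06-28 gives 2087-06-28.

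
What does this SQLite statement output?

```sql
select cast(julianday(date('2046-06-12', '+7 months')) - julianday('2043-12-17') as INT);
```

Adding +7 months to 2046-06-12 gives 2047-01-12.
14 days remain in December 2043 after the 17th (31 − 17).
Full months from January 2044 through December 2046 contribute their day counts.
Then 12 days into January 2047.
Total: 14 + 31 + 29 + 31 + 30 + 31 + 30 + 31 + 31 + 30 + 31 + 30 + 31 + 31 + 28 + 31 + 30 + 31 + 30 + 31 + 31 + 30 + 31 + 30 + 31 + 31 + 28 + 31 + 30 + 31 + 30 + 31 + 31 + 30 + 31 + 30 + 31 + 12 = 1122.

1122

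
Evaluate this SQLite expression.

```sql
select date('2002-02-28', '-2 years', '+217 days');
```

2000-10-02

Adding -2 years to 2002-02-28 gives 2000-02-28.
Applying '+217 days' to 2000-02-28: counting 217 days forward gives 2000-10-02.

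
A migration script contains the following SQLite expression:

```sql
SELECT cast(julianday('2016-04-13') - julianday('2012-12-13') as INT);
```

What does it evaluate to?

18 days remain in December 2012 after the 13th (31 − 13).
Full months from January 2013 through March 2016 contribute their day counts.
Then 13 days into April 2016.
Total: 18 + 31 + 28 + 31 + 30 + 31 + 30 + 31 + 31 + 30 + 31 + 30 + 31 + 31 + 28 + 31 + 30 + 31 + 30 + 31 + 31 + 30 + 31 + 30 + 31 + 31 + 28 + 31 + 30 + 31 + 30 + 31 + 31 + 30 + 31 + 30 + 31 + 31 + 29 + 31 + 13 = 1217.

1217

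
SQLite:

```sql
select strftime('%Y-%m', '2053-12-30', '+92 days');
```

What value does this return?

2054-04

First apply '+92 days': 2053-12-30 → 2054-04-01.
`%Y-%m` extracts the year-month: 2054-04.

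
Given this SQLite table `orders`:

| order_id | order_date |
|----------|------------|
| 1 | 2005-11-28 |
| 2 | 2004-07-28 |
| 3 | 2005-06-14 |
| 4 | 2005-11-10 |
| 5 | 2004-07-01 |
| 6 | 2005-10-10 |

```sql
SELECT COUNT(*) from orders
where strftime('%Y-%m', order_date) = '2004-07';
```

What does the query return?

Rows with year-month 2004-07: 2004-07-28, 2004-07-01 → 2.

2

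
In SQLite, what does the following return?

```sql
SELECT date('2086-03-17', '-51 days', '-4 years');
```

Applying '-51 days' to 2086-03-17: counting 51 days back gives 2086-01-25.
Adding -4 years to 2086-01-25 gives 2082-01-25.

2082-01-25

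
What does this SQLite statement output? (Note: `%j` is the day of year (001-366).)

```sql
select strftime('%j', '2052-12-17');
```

Day-of-year for 2052-12-17: days since 2052-01-01 inclusive = 352, zero-padded to 352.

352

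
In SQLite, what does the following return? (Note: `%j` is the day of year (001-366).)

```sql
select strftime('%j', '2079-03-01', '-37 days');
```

023

First apply '-37 days': 2079-03-01 → 2079-01-23.
Day-of-year for 2079-01-23: days since 2079-01-01 inclusive = 23, zero-padded to 023.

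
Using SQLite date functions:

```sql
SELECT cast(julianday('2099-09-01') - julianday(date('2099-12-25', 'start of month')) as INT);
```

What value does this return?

-91

`start of month` rewinds 2099-12-25 to 2099-12-01.
29 days remain in September 2099 after the 1st (30 − 1).
October 2099: 31 days.
November 2099: 30 days.
Then 1 day into December 2099.
Total: 29 + 31 + 30 + 1 = 91.
The subtraction is earlier − later, so the result is −91 → -91.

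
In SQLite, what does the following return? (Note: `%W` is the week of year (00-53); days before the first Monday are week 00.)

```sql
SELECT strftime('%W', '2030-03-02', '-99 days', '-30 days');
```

43

First apply '-99 days', '-30 days': 2030-03-02 → 2029-10-24.
2029-10-24 is a Wednesday. SQLite's %W counts Mondays since the year started; the result is 43.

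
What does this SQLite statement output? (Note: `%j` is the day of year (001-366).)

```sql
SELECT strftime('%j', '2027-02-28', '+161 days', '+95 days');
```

315

First apply '+161 days', '+95 days': 2027-02-28 → 2027-11-11.
Day-of-year for 2027-11-11: days since 2027-01-01 inclusive = 315, zero-padded to 315.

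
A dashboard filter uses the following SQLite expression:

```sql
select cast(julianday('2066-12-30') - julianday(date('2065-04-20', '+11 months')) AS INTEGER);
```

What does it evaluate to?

285

Adding +11 months to 2065-04-20 gives 2066-03-20.
11 days remain in March 2066 after the 20th (31 − 20).
Full months from April 2066 through November 2066 contribute their day counts.
Then 30 days into December 2066.
Total: 11 + 30 + 31 + 30 + 31 + 31 + 30 + 31 + 30 + 30 = 285.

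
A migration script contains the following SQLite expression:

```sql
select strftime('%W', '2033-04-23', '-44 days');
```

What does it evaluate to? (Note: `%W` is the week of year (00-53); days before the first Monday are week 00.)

10

First apply '-44 days': 2033-04-23 → 2033-03-10.
2033-03-10 is a Thursday. SQLite's %W counts Mondays since the year started; the result is 10.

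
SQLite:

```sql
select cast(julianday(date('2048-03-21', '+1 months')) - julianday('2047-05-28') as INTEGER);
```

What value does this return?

Adding +1 month to 2048-03-21 gives 2048-04-21.
3 days remain in May 2047 after the 28th (31 − 28).
Full months from June 2047 through March 2048 contribute their day counts.
Then 21 days into April 2048.
Total: 3 + 30 + 31 + 31 + 30 + 31 + 30 + 31 + 31 + 29 + 31 + 21 = 329.

329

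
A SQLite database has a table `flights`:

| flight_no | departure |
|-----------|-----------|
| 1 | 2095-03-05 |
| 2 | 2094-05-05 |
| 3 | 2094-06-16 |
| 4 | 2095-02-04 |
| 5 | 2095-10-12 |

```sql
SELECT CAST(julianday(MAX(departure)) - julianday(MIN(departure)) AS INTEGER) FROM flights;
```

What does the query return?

MIN = 2094-05-05, MAX = 2095-10-12.
26 days remain in May 2094 after the 5th (31 − 5).
Full months from June 2094 through September 2095 contribute their day counts.
Then 12 days into October 2095.
Total: 26 + 30 + 31 + 31 + 30 + 31 + 30 + 31 + 31 + 28 + 31 + 30 + 31 + 30 + 31 + 31 + 30 + 12 = 525.

525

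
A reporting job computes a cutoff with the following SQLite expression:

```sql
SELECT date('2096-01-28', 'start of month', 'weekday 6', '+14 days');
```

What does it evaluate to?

`start of month` rewinds 2096-01-28 to 2096-01-01.
`weekday 6` advances to the next Saturday; 2096-01-01 is a Sunday, so it moves forward to 2096-01-07.
Advancing 14 more days within January lands on 2096-01-21.

2096-01-21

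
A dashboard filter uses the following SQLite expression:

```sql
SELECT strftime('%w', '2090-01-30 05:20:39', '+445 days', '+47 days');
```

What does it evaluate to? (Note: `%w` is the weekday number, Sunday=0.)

First apply '+445 days', '+47 days': 2090-01-30 05:20:39 → 2091-06-06 05:20:39.
2091-06-06 is a Wednesday; with Sunday=0 that is 3.

3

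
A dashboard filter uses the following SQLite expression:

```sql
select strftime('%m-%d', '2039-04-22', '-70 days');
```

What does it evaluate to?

First apply '-70 days': 2039-04-22 → 2039-02-11.
`%m-%d` extracts the month-day: 02-11.

02-11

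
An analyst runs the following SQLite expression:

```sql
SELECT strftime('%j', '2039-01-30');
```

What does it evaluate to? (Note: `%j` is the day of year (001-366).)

Day-of-year for 2039-01-30: days since 2039-01-01 inclusive = 30, zero-padded to 030.

030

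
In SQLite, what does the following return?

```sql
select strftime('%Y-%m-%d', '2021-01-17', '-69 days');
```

2020-11-09

First apply '-69 days': 2021-01-17 → 2020-11-09.
`%Y-%m-%d` extracts the ISO date: 2020-11-09.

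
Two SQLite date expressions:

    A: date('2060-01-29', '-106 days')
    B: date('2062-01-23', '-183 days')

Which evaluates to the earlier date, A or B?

A

A = 2059-10-15.
B = 2061-07-24.
A is earlier.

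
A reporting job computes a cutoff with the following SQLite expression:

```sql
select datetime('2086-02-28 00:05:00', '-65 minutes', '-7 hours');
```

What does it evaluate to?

2086-02-27 16:00:00

65 minutes = 1h 5m; -65 minutes from 2086-02-28 00:05:00 is 2086-02-27 23:00:00 (crosses midnight).
-7 hours from 2086-02-27 23:00:00 is 2086-02-27 16:00:00.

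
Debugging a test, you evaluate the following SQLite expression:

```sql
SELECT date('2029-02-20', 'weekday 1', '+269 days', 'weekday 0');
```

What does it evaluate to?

`weekday 1` advances to the next Monday; 2029-02-20 is a Tuesday, so it moves forward to 2029-02-26.
Applying '+269 days' to 2029-02-26: counting 269 days forward gives 2029-11-22.
`weekday 0` advances to the next Sunday; 2029-11-22 is a Thursday, so it moves forward to 2029-11-25.

2029-11-25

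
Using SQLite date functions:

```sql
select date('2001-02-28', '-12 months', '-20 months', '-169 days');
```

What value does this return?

1998-01-10

Adding -12 months to 2001-02-28 gives 2000-02-28.
Adding -20 months to 2000-02-28 gives 1998-06-28.
Applying '-169 days' to 1998-06-28: counting 169 days back gives 1998-01-10.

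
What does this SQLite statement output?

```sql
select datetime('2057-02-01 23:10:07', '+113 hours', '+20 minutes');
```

+113 hours from 2057-02-01 23:10:07 is 2057-02-06 16:10:07 (crosses midnight).
+20 minutes from 2057-02-06 16:10:07 is 2057-02-06 16:30:07.

2057-02-06 16:30:07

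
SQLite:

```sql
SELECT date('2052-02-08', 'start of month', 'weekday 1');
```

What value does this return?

`start of month` rewinds 2052-02-08 to 2052-02-01.
`weekday 1` advances to the next Monday; 2052-02-01 is a Thursday, so it moves forward to 2052-02-05.

2052-02-05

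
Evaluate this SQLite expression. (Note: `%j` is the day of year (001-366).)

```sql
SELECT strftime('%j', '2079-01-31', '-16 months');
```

First apply '-16 months': 2079-01-31 → 2077-10-01.
Day-of-year for 2077-10-01: days since 2077-01-01 inclusive = 274, zero-padded to 274.

274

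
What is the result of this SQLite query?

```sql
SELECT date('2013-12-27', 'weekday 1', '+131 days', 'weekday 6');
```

`weekday 1` advances to the next Monday; 2013-12-27 is a Friday, so it moves forward to 2013-12-30.
Applying '+131 days' to 2013-12-30: counting 131 days forward gives 2014-05-10.
`weekday 6` advances to the next Saturday; 2014-05-10 is already a Saturday, so it stays at 2014-05-10.

2014-05-10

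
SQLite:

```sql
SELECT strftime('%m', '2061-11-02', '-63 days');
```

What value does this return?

First apply '-63 days': 2061-11-02 → 2061-08-31.
`%m` extracts the 2-digit month (01-12): 08.

08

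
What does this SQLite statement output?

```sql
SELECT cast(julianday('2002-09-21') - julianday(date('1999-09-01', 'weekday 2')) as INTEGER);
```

1110

`weekday 2` advances to the next Tuesday; 1999-09-01 is a Wednesday, so it moves forward to 1999-09-07.
23 days remain in September 1999 after the 7th (30 − 7).
Full months from October 1999 through August 2002 contribute their day counts.
Then 21 days into September 2002.
Total: 23 + 31 + 30 + 31 + 31 + 29 + 31 + 30 + 31 + 30 + 31 + 31 + 30 + 31 + 30 + 31 + 31 + 28 + 31 + 30 + 31 + 30 + 31 + 31 + 30 + 31 + 30 + 31 + 31 + 28 + 31 + 30 + 31 + 30 + 31 + 31 + 21 = 1110.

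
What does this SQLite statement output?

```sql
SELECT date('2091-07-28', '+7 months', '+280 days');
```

2092-12-04

Adding +7 months to 2091-07-28 gives 2092-02-28.
Applying '+280 days' to 2092-02-28: counting 280 days forward gives 2092-12-04.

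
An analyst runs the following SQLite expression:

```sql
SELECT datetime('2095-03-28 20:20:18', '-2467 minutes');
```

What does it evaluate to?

2095-03-27 03:13:18

2467 minutes = 41h 7m; -2467 minutes from 2095-03-28 20:20:18 is 2095-03-27 03:13:18 (crosses midnight).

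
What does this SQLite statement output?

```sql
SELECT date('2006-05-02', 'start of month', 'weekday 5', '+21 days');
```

`start of month` rewinds 2006-05-02 to 2006-05-01.
`weekday 5` advances to the next Friday; 2006-05-01 is a Monday, so it moves forward to 2006-05-05.
Advancing 21 more days within May lands on 2006-05-26.

2006-05-26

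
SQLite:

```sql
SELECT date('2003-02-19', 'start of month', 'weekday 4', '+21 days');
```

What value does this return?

2003-02-27

`start of month` rewinds 2003-02-19 to 2003-02-01.
`weekday 4` advances to the next Thursday; 2003-02-01 is a Saturday, so it moves forward to 2003-02-06.
Advancing 21 more days within February lands on 2003-02-27.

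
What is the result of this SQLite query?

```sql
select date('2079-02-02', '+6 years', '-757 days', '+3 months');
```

Adding +6 years to 2079-02-02 gives 2085-02-02.
Applying '-757 days' to 2085-02-02: counting 757 days back gives 2083-01-07.
Adding +3 months to 2083-01-07 gives 2083-04-07.

2083-04-07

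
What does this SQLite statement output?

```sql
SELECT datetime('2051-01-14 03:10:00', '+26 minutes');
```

2051-01-14 03:36:00

+26 minutes from 2051-01-14 03:10:00 is 2051-01-14 03:36:00.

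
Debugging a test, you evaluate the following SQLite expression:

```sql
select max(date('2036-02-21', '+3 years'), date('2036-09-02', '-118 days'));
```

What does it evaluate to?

date('2036-02-21', '+3 years') → 2039-02-21.
date('2036-09-02', '-118 days') → 2036-05-07.
Later of the two is 2039-02-21.

2039-02-21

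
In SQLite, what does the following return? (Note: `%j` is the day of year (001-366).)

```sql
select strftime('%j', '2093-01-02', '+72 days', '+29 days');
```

103

First apply '+72 days', '+29 days': 2093-01-02 → 2093-04-13.
Day-of-year for 2093-04-13: days since 2093-01-01 inclusive = 103, zero-padded to 103.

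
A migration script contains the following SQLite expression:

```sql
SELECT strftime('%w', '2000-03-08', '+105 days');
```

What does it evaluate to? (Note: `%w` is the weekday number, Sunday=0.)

3

First apply '+105 days': 2000-03-08 → 2000-06-21.
2000-06-21 is a Wednesday; with Sunday=0 that is 3.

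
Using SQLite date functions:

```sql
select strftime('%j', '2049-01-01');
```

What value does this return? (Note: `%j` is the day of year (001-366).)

Day-of-year for 2049-01-01: days since 2049-01-01 inclusive = 1, zero-padded to 001.

001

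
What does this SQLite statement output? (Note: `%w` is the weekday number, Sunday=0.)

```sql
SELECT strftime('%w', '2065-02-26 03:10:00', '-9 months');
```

1

First apply '-9 months': 2065-02-26 03:10:00 → 2064-05-26 03:10:00.
2064-05-26 is a Monday; with Sunday=0 that is 1.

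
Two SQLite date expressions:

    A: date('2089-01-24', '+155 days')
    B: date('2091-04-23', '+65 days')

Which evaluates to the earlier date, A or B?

A

A = 2089-06-28.
B = 2091-06-27.
A is earlier.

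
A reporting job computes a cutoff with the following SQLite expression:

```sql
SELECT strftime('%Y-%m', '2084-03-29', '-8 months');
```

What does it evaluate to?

2083-07

First apply '-8 months': 2084-03-29 → 2083-07-29.
`%Y-%m` extracts the year-month: 2083-07.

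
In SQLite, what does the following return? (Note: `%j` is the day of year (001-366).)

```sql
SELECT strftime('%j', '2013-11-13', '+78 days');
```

First apply '+78 days': 2013-11-13 → 2014-01-30.
Day-of-year for 2014-01-30: days since 2014-01-01 inclusive = 30, zero-padded to 030.

030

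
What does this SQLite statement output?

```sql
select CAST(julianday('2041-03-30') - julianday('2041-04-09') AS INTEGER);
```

-10

1 day remains in March 2041 after the 30th (31 − 30).
Then 9 days into April 2041.
Total: 1 + 9 = 10.
The subtraction is earlier − later, so the result is −10 → -10.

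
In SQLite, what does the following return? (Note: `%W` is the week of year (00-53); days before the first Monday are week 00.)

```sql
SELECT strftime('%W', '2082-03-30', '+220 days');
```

First apply '+220 days': 2082-03-30 → 2082-11-05.
2082-11-05 is a Thursday. SQLite's %W counts Mondays since the year started; the result is 44.

44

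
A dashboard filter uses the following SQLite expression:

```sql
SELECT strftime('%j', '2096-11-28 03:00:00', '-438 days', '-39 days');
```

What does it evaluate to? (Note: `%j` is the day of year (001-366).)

221

First apply '-438 days', '-39 days': 2096-11-28 03:00:00 → 2095-08-09 03:00:00.
Day-of-year for 2095-08-09: days since 2095-01-01 inclusive = 221, zero-padded to 221.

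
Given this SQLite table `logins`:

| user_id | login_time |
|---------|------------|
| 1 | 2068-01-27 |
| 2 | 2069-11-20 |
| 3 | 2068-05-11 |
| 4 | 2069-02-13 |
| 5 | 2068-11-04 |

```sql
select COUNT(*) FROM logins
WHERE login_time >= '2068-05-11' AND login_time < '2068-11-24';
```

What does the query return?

2

Rows in [2068-05-11, 2068-11-24): 2068-05-11, 2068-11-04 → 2 rows.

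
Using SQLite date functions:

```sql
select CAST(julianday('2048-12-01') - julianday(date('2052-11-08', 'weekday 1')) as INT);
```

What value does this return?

`weekday 1` advances to the next Monday; 2052-11-08 is a Friday, so it moves forward to 2052-11-11.
30 days remain in December 2048 after the 1st (31 − 1).
Full months from January 2049 through October 2052 contribute their day counts.
Then 11 days into November 2052.
Total: 30 + 31 + 28 + 31 + 30 + 31 + 30 + 31 + 31 + 30 + 31 + 30 + 31 + 31 + 28 + 31 + 30 + 31 + 30 + 31 + 31 + 30 + 31 + 30 + 31 + 31 + 28 + 31 + 30 + 31 + 30 + 31 + 31 + 30 + 31 + 30 + 31 + 31 + 29 + 31 + 30 + 31 + 30 + 31 + 31 + 30 + 31 + 11 = 1441.
The subtraction is earlier − later, so the result is −1441 → -1441.

-1441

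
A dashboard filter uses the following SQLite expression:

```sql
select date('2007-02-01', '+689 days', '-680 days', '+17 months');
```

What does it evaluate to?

2008-07-10

Applying '+689 days' to 2007-02-01: counting 689 days forward gives 2008-12-21.
Applying '-680 days' to 2008-12-21: counting 680 days back gives 2007-02-10.
Adding +17 months to 2007-02-10 gives 2008-07-10.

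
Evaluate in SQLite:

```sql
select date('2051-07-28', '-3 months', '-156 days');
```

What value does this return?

2050-11-23

Adding -3 months to 2051-07-28 gives 2051-04-28.
Applying '-156 days' to 2051-04-28: counting 156 days back gives 2050-11-23.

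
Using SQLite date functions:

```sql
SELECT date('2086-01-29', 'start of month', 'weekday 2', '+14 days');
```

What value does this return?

`start of month` rewinds 2086-01-29 to 2086-01-01.
`weekday 2` advances to the next Tuesday; 2086-01-01 is already a Tuesday, so it stays at 2086-01-01.
Advancing 14 more days within January lands on 2086-01-15.

2086-01-15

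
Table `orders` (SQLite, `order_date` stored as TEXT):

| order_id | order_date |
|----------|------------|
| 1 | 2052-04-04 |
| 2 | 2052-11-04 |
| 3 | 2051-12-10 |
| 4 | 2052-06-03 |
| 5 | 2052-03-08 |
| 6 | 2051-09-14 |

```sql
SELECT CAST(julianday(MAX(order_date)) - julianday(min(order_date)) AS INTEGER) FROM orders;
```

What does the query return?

417

MIN = 2051-09-14, MAX = 2052-11-04.
16 days remain in September 2051 after the 14th (30 − 14).
Full months from October 2051 through October 2052 contribute their day counts.
Then 4 days into November 2052.
Total: 16 + 31 + 30 + 31 + 31 + 29 + 31 + 30 + 31 + 30 + 31 + 31 + 30 + 31 + 4 = 417.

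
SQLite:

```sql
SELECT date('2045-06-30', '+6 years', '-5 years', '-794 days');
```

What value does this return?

2044-04-27

Adding +6 years to 2045-06-30 gives 2051-06-30.
Adding -5 years to 2051-06-30 gives 2046-06-30.
Applying '-794 days' to 2046-06-30: counting 794 days back gives 2044-04-27.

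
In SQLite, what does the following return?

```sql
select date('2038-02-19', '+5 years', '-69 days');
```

Adding +5 years to 2038-02-19 gives 2043-02-19.
Applying '-69 days' to 2043-02-19: counting 69 days back gives 2042-12-12.

2042-12-12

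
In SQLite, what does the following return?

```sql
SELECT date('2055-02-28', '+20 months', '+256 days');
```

2057-07-11

Adding +20 months to 2055-02-28 gives 2056-10-28.
Applying '+256 days' to 2056-10-28: counting 256 days forward gives 2057-07-11.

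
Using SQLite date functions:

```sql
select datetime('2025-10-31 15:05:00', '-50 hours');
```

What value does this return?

2025-10-29 13:05:00

-50 hours from 2025-10-31 15:05:00 is 2025-10-29 13:05:00 (crosses midnight).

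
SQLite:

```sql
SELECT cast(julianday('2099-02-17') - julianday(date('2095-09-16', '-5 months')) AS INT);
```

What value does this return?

1403

Adding -5 months to 2095-09-16 gives 2095-04-16.
14 days remain in April 2095 after the 16th (30 − 16).
Full months from May 2095 through January 2099 contribute their day counts.
Then 17 days into February 2099.
Total: 14 + 31 + 30 + 31 + 31 + 30 + 31 + 30 + 31 + 31 + 29 + 31 + 30 + 31 + 30 + 31 + 31 + 30 + 31 + 30 + 31 + 31 + 28 + 31 + 30 + 31 + 30 + 31 + 31 + 30 + 31 + 30 + 31 + 31 + 28 + 31 + 30 + 31 + 30 + 31 + 31 + 30 + 31 + 30 + 31 + 31 + 17 = 1403.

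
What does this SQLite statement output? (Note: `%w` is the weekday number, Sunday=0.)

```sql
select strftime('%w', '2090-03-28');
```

2

2090-03-28 is a Tuesday; with Sunday=0 that is 2.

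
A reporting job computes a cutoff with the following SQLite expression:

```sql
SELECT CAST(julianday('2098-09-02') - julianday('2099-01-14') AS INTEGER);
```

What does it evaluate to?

-134

28 days remain in September 2098 after the 2nd (30 − 2).
October 2098: 31 days.
November 2098: 30 days.
December 2098: 31 days.
Then 14 days into January 2099.
Total: 28 + 31 + 30 + 31 + 14 = 134.
The subtraction is earlier − later, so the result is −134 → -134.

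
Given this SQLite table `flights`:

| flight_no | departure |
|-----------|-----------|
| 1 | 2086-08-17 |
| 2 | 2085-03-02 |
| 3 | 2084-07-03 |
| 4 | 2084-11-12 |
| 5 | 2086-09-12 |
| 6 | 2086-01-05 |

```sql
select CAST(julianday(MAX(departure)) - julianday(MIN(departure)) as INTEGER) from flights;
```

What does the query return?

801

MIN = 2084-07-03, MAX = 2086-09-12.
28 days remain in July 2084 after the 3rd (31 − 3).
Full months from August 2084 through August 2086 contribute their day counts.
Then 12 days into September 2086.
Total: 28 + 31 + 30 + 31 + 30 + 31 + 31 + 28 + 31 + 30 + 31 + 30 + 31 + 31 + 30 + 31 + 30 + 31 + 31 + 28 + 31 + 30 + 31 + 30 + 31 + 31 + 12 = 801.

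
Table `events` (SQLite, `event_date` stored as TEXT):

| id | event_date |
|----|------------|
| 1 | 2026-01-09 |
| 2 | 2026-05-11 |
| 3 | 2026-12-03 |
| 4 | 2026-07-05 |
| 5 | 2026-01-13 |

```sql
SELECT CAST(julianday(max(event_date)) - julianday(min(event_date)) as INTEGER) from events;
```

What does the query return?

328

MIN = 2026-01-09, MAX = 2026-12-03.
22 days remain in January 2026 after the 9th (31 − 9).
Full months from February 2026 through November 2026 contribute their day counts.
Then 3 days into December 2026.
Total: 22 + 28 + 31 + 30 + 31 + 30 + 31 + 31 + 30 + 31 + 30 + 3 = 328.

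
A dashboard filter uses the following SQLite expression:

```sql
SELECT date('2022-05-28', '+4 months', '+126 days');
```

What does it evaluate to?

Adding +4 months to 2022-05-28 gives 2022-09-28.
Applying '+126 days' to 2022-09-28: counting 126 days forward gives 2023-02-01.

2023-02-01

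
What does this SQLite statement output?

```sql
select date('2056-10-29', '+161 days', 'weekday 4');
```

Applying '+161 days' to 2056-10-29: counting 161 days forward gives 2057-04-08.
`weekday 4` advances to the next Thursday; 2057-04-08 is a Sunday, so it moves forward to 2057-04-12.

2057-04-12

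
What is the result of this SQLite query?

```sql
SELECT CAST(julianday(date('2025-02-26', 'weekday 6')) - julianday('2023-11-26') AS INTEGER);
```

`weekday 6` advances to the next Saturday; 2025-02-26 is a Wednesday, so it moves forward to 2025-03-01.
4 days remain in November 2023 after the 26th (30 − 26).
Full months from December 2023 through February 2025 contribute their day counts.
Then 1 day into March 2025.
Total: 4 + 31 + 31 + 29 + 31 + 30 + 31 + 30 + 31 + 31 + 30 + 31 + 30 + 31 + 31 + 28 + 1 = 461.

461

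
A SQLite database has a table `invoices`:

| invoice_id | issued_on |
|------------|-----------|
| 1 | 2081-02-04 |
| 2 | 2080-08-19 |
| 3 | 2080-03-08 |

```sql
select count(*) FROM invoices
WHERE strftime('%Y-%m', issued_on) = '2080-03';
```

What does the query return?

Rows with year-month 2080-03: 2080-03-08 → 1.

1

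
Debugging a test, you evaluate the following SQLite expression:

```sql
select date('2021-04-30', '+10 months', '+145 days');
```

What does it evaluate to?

2022-07-25

Adding +10 months to 2021-04-30 targets 2022-02-30. February 2022 has only 28 days, so SQLite normalizes the 2-day overflow forward to 2022-03-02.
Applying '+145 days' to 2022-03-02: counting 145 days forward gives 2022-07-25.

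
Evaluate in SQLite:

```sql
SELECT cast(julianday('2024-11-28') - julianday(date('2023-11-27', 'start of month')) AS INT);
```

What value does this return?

393

`start of month` rewinds 2023-11-27 to 2023-11-01.
29 days remain in November 2023 after the 1st (30 − 1).
Full months from December 2023 through October 2024 contribute their day counts.
Then 28 days into November 2024.
Total: 29 + 31 + 31 + 29 + 31 + 30 + 31 + 30 + 31 + 31 + 30 + 31 + 28 = 393.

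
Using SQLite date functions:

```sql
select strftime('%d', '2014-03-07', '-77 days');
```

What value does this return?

20

First apply '-77 days': 2014-03-07 → 2013-12-20.
`%d` extracts the 2-digit day of month: 20.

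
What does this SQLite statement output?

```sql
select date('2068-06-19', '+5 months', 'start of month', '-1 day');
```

Adding +5 months to 2068-06-19 gives 2068-11-19.
`start of month` rewinds 2068-11-19 to 2068-11-01.
Going back 1 day from 2068-11-01 reaches 2068-10-31 (last day of October, 31 days).

2068-10-31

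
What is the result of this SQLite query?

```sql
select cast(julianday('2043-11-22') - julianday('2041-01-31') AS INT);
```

0 days remain in January 2041 after the 31st (31 − 31).
Full months from February 2041 through October 2043 contribute their day counts.
Then 22 days into November 2043.
Total: 0 + 28 + 31 + 30 + 31 + 30 + 31 + 31 + 30 + 31 + 30 + 31 + 31 + 28 + 31 + 30 + 31 + 30 + 31 + 31 + 30 + 31 + 30 + 31 + 31 + 28 + 31 + 30 + 31 + 30 + 31 + 31 + 30 + 31 + 22 = 1025.

1025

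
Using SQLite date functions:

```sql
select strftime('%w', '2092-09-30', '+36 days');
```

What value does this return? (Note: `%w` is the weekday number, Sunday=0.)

3

First apply '+36 days': 2092-09-30 → 2092-11-05.
2092-11-05 is a Wednesday; with Sunday=0 that is 3.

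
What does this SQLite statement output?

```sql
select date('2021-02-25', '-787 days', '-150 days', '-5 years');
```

2013-08-03

Applying '-787 days' to 2021-02-25: counting 787 days back gives 2018-12-31.
Applying '-150 days' to 2018-12-31: counting 150 days back gives 2018-08-03.
Adding -5 years to 2018-08-03 gives 2013-08-03.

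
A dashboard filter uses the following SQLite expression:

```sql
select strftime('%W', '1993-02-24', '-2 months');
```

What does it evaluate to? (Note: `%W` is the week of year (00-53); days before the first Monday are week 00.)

First apply '-2 months': 1993-02-24 → 1992-12-24.
1992-12-24 is a Thursday. SQLite's %W counts Mondays since the year started; the result is 51.

51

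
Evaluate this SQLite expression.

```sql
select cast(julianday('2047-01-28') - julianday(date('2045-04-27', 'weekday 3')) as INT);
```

`weekday 3` advances to the next Wednesday; 2045-04-27 is a Thursday, so it moves forward to 2045-05-03.
28 days remain in May 2045 after the 3rd (31 − 3).
Full months from June 2045 through December 2046 contribute their day counts.
Then 28 days into January 2047.
Total: 28 + 30 + 31 + 31 + 30 + 31 + 30 + 31 + 31 + 28 + 31 + 30 + 31 + 30 + 31 + 31 + 30 + 31 + 30 + 31 + 28 = 635.

635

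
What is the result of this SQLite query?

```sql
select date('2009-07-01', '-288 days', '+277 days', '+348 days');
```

2010-06-03

Applying '-288 days' to 2009-07-01: counting 288 days back gives 2008-09-16.
Applying '+277 days' to 2008-09-16: counting 277 days forward gives 2009-06-20.
Applying '+348 days' to 2009-06-20: counting 348 days forward gives 2010-06-03.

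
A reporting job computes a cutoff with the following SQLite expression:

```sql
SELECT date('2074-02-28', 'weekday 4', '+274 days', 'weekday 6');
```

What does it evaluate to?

`weekday 4` advances to the next Thursday; 2074-02-28 is a Wednesday, so it moves forward to 2074-03-01.
Applying '+274 days' to 2074-03-01: counting 274 days forward gives 2074-11-30.
`weekday 6` advances to the next Saturday; 2074-11-30 is a Friday, so it moves forward to 2074-12-01.

2074-12-01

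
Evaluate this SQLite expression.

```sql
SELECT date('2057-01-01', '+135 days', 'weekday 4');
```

2057-05-17

Applying '+135 days' to 2057-01-01: counting 135 days forward gives 2057-05-16.
`weekday 4` advances to the next Thursday; 2057-05-16 is a Wednesday, so it moves forward to 2057-05-17.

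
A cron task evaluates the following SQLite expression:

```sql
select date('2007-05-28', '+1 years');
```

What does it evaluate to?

2008-05-28

Adding +1 year to 2007-05-28 gives 2008-05-28.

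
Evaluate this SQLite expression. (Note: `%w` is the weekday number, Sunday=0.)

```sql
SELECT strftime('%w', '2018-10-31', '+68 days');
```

1

First apply '+68 days': 2018-10-31 → 2019-01-07.
2019-01-07 is a Monday; with Sunday=0 that is 1.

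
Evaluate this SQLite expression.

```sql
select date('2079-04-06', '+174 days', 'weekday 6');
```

Applying '+174 days' to 2079-04-06: counting 174 days forward gives 2079-09-27.
`weekday 6` advances to the next Saturday; 2079-09-27 is a Wednesday, so it moves forward to 2079-09-30.

2079-09-30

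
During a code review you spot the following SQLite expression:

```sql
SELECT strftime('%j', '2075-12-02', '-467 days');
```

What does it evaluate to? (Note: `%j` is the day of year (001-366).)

First apply '-467 days': 2075-12-02 → 2074-08-22.
Day-of-year for 2074-08-22: days since 2074-01-01 inclusive = 234, zero-padded to 234.

234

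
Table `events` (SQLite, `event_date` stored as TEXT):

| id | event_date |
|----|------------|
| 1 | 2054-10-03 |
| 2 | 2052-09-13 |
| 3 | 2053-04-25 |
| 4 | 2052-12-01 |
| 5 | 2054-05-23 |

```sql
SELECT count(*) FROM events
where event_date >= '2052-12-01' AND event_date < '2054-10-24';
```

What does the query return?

Rows in [2052-12-01, 2054-10-24): 2054-10-03, 2053-04-25, 2052-12-01, 2054-05-23 → 4 rows.

4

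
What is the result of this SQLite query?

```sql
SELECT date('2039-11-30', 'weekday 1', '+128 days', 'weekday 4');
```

`weekday 1` advances to the next Monday; 2039-11-30 is a Wednesday, so it moves forward to 2039-12-05.
Applying '+128 days' to 2039-12-05: counting 128 days forward gives 2040-04-11.
`weekday 4` advances to the next Thursday; 2040-04-11 is a Wednesday, so it moves forward to 2040-04-12.

2040-04-12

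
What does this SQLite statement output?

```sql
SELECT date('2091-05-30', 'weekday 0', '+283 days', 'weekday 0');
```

2092-03-16

`weekday 0` advances to the next Sunday; 2091-05-30 is a Wednesday, so it moves forward to 2091-06-03.
Applying '+283 days' to 2091-06-03: counting 283 days forward gives 2092-03-12.
`weekday 0` advances to the next Sunday; 2092-03-12 is a Wednesday, so it moves forward to 2092-03-16.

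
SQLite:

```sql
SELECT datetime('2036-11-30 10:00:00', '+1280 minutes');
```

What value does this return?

1280 minutes = 21h 20m; +1280 minutes from 2036-11-30 10:00:00 is 2036-12-01 07:20:00 (crosses midnight).

2036-12-01 07:20:00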